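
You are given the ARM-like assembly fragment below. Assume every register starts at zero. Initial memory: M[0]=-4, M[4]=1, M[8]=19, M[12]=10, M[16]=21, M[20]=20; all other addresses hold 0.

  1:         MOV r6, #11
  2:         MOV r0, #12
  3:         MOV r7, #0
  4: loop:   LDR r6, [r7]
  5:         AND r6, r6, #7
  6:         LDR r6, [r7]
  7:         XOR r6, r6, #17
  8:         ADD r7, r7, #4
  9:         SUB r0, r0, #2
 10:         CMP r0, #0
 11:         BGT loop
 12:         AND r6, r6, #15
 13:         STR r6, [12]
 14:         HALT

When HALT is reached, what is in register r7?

after MOV r6, #11: r6=11
after MOV r0, #12: r0=12
after MOV r7, #0: r7=0
after LDR r6, [r7]: r6=M[0]=-4
after AND r6, r6, #7: r6=(-4)&7=4
after LDR r6, [r7]: r6=M[0]=-4
after XOR r6, r6, #17: r6=(-4)^17=-19
after ADD r7, r7, #4: r7=0+4=4
after SUB r0, r0, #2: r0=12-2=10
CMP r0, #0  (cmp 10,0)
BGT loop: taken
after LDR r6, [r7]: r6=M[4]=1
after AND r6, r6, #7: r6=1&7=1
after LDR r6, [r7]: r6=M[4]=1
after XOR r6, r6, #17: r6=1^17=16
after ADD r7, r7, #4: r7=4+4=8
after SUB r0, r0, #2: r0=10-2=8
CMP r0, #0  (cmp 8,0)
BGT loop: taken
after LDR r6, [r7]: r6=M[8]=19
after AND r6, r6, #7: r6=19&7=3
after LDR r6, [r7]: r6=M[8]=19
after XOR r6, r6, #17: r6=19^17=2
after ADD r7, r7, #4: r7=8+4=12
after SUB r0, r0, #2: r0=8-2=6
CMP r0, #0  (cmp 6,0)
BGT loop: taken
after LDR r6, [r7]: r6=M[12]=10
after AND r6, r6, #7: r6=10&7=2
after LDR r6, [r7]: r6=M[12]=10
after XOR r6, r6, #17: r6=10^17=27
after ADD r7, r7, #4: r7=12+4=16
after SUB r0, r0, #2: r0=6-2=4
CMP r0, #0  (cmp 4,0)
BGT loop: taken
after LDR r6, [r7]: r6=M[16]=21
after AND r6, r6, #7: r6=21&7=5
after LDR r6, [r7]: r6=M[16]=21
after XOR r6, r6, #17: r6=21^17=4
after ADD r7, r7, #4: r7=16+4=20
after SUB r0, r0, #2: r0=4-2=2
CMP r0, #0  (cmp 2,0)
BGT loop: taken
after LDR r6, [r7]: r6=M[20]=20
after AND r6, r6, #7: r6=20&7=4
after LDR r6, [r7]: r6=M[20]=20
after XOR r6, r6, #17: r6=20^17=5
after ADD r7, r7, #4: r7=20+4=24
after SUB r0, r0, #2: r0=2-2=0
CMP r0, #0  (cmp 0,0)
BGT loop: not taken
after AND r6, r6, #15: r6=5&15=5
STR r6, [12] → M[12]=5
halt.

24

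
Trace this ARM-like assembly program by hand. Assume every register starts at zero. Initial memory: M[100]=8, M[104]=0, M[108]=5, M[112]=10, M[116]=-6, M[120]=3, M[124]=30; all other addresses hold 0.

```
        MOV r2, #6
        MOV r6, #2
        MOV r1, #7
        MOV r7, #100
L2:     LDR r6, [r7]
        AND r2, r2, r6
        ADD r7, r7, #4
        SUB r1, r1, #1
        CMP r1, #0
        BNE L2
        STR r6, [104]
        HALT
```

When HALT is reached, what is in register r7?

MOV r2, #6 → r2=6
MOV r6, #2 → r6=2
MOV r1, #7 → r1=7
MOV r7, #100 → r7=100
LDR r6, [r7] → r6=M[100]=8
AND r2, r2, r6 → r2=6&8=0
ADD r7, r7, #4 → r7=100+4=104
SUB r1, r1, #1 → r1=7-1=6
CMP r1, #0  (cmp 6,0)
BNE L2: taken
LDR r6, [r7] → r6=M[104]=0
AND r2, r2, r6 → r2=0&0=0
ADD r7, r7, #4 → r7=104+4=108
SUB r1, r1, #1 → r1=6-1=5
CMP r1, #0  (cmp 5,0)
BNE L2: taken
LDR r6, [r7] → r6=M[108]=5
AND r2, r2, r6 → r2=0&5=0
ADD r7, r7, #4 → r7=108+4=112
SUB r1, r1, #1 → r1=5-1=4
CMP r1, #0  (cmp 4,0)
BNE L2: taken
LDR r6, [r7] → r6=M[112]=10
AND r2, r2, r6 → r2=0&10=0
ADD r7, r7, #4 → r7=112+4=116
SUB r1, r1, #1 → r1=4-1=3
CMP r1, #0  (cmp 3,0)
BNE L2: taken
LDR r6, [r7] → r6=M[116]=-6
AND r2, r2, r6 → r2=0&(-6)=0
ADD r7, r7, #4 → r7=116+4=120
SUB r1, r1, #1 → r1=3-1=2
CMP r1, #0  (cmp 2,0)
BNE L2: taken
LDR r6, [r7] → r6=M[120]=3
AND r2, r2, r6 → r2=0&3=0
ADD r7, r7, #4 → r7=120+4=124
SUB r1, r1, #1 → r1=2-1=1
CMP r1, #0  (cmp 1,0)
BNE L2: taken
LDR r6, [r7] → r6=M[124]=30
AND r2, r2, r6 → r2=0&30=0
ADD r7, r7, #4 → r7=124+4=128
SUB r1, r1, #1 → r1=1-1=0
CMP r1, #0  (cmp 0,0)
BNE L2: not taken
STR r6, [104] → M[104]=30
halt.

128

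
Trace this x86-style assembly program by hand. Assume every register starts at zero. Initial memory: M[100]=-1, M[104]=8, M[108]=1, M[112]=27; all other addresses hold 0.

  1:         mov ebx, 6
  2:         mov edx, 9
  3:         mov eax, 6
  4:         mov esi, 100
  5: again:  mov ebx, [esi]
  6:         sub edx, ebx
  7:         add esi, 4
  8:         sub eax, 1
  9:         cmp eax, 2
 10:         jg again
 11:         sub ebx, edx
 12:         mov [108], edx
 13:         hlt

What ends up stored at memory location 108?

-26

mov ebx, 6 → ebx=6
mov edx, 9 → edx=9
mov eax, 6 → eax=6
mov esi, 100 → esi=100
mov ebx, [esi] → ebx=M[100]=-1
sub edx, ebx → edx=9-(-1)=10
add esi, 4 → esi=100+4=104
sub eax, 1 → eax=6-1=5
cmp eax, 2  (cmp 5,2)
jg again: taken
mov ebx, [esi] → ebx=M[104]=8
sub edx, ebx → edx=10-8=2
add esi, 4 → esi=104+4=108
sub eax, 1 → eax=5-1=4
cmp eax, 2  (cmp 4,2)
jg again: taken
mov ebx, [esi] → ebx=M[108]=1
sub edx, ebx → edx=2-1=1
add esi, 4 → esi=108+4=112
sub eax, 1 → eax=4-1=3
cmp eax, 2  (cmp 3,2)
jg again: taken
mov ebx, [esi] → ebx=M[112]=27
sub edx, ebx → edx=1-27=-26
add esi, 4 → esi=112+4=116
sub eax, 1 → eax=3-1=2
cmp eax, 2  (cmp 2,2)
jg again: not taken
sub ebx, edx → ebx=27-(-26)=53
mov [108], edx → M[108]=-26
halt.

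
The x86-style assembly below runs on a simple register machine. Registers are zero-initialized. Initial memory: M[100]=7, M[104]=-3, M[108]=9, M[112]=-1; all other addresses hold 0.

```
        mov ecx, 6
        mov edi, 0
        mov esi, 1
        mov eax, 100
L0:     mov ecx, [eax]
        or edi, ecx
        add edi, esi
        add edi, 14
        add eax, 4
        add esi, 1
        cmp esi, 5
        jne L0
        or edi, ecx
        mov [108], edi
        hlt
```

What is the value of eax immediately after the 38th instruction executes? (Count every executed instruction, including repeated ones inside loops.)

116

mov ecx, 6 → ecx=6
mov edi, 0 → edi=0
mov esi, 1 → esi=1
mov eax, 100 → eax=100
mov ecx, [eax] → ecx=M[100]=7
or edi, ecx → edi=0|7=7
add edi, esi → edi=7+1=8
add edi, 14 → edi=8+14=22
add eax, 4 → eax=100+4=104
add esi, 1 → esi=1+1=2
cmp esi, 5  (cmp 2,5)
jne L0: taken
mov ecx, [eax] → ecx=M[104]=-3
or edi, ecx → edi=22|(-3)=-1
add edi, esi → edi=(-1)+2=1
add edi, 14 → edi=1+14=15
add eax, 4 → eax=104+4=108
add esi, 1 → esi=2+1=3
cmp esi, 5  (cmp 3,5)
jne L0: taken
mov ecx, [eax] → ecx=M[108]=9
or edi, ecx → edi=15|9=15
add edi, esi → edi=15+3=18
add edi, 14 → edi=18+14=32
add eax, 4 → eax=108+4=112
add esi, 1 → esi=3+1=4
cmp esi, 5  (cmp 4,5)
jne L0: taken
mov ecx, [eax] → ecx=M[112]=-1
or edi, ecx → edi=32|(-1)=-1
add edi, esi → edi=(-1)+4=3
add edi, 14 → edi=3+14=17
add eax, 4 → eax=112+4=116
add esi, 1 → esi=4+1=5
cmp esi, 5  (cmp 5,5)
jne L0: not taken
or edi, ecx → edi=17|(-1)=-1
mov [108], edi → M[108]=-1
After step 38: eax = 116.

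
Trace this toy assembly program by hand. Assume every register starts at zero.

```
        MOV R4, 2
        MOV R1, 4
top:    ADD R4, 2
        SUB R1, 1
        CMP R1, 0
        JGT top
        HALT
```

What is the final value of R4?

10

MOV R4, 2 → R4=2
MOV R1, 4 → R1=4
ADD R4, 2 → R4=2+2=4
SUB R1, 1 → R1=4-1=3
CMP R1, 0  (cmp 3,0)
JGT top: taken
ADD R4, 2 → R4=4+2=6
SUB R1, 1 → R1=3-1=2
CMP R1, 0  (cmp 2,0)
JGT top: taken
ADD R4, 2 → R4=6+2=8
SUB R1, 1 → R1=2-1=1
CMP R1, 0  (cmp 1,0)
JGT top: taken
ADD R4, 2 → R4=8+2=10
SUB R1, 1 → R1=1-1=0
CMP R1, 0  (cmp 0,0)
JGT top: not taken
halt.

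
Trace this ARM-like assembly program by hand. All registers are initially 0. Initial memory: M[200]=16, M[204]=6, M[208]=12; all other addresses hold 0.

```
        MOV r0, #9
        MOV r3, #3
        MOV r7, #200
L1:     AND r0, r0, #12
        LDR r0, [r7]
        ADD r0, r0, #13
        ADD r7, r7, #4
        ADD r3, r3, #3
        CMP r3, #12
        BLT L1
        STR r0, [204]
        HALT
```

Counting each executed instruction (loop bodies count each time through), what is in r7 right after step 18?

208

MOV r0, #9 → r0=9
MOV r3, #3 → r3=3
MOV r7, #200 → r7=200
AND r0, r0, #12 → r0=9&12=8
LDR r0, [r7] → r0=M[200]=16
ADD r0, r0, #13 → r0=16+13=29
ADD r7, r7, #4 → r7=200+4=204
ADD r3, r3, #3 → r3=3+3=6
CMP r3, #12  (cmp 6,12)
BLT L1: taken
AND r0, r0, #12 → r0=29&12=12
LDR r0, [r7] → r0=M[204]=6
ADD r0, r0, #13 → r0=6+13=19
ADD r7, r7, #4 → r7=204+4=208
ADD r3, r3, #3 → r3=6+3=9
CMP r3, #12  (cmp 9,12)
BLT L1: taken
AND r0, r0, #12 → r0=19&12=0
After step 18: r7 = 208.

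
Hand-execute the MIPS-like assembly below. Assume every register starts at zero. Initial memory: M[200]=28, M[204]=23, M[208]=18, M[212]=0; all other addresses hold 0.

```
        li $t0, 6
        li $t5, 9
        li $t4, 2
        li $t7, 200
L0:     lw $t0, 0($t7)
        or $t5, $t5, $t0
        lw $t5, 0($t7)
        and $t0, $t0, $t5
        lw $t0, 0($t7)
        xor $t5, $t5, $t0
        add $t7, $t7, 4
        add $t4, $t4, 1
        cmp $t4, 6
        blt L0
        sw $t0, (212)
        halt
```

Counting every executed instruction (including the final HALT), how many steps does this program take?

46

li $t0, 6 → $t0=6
li $t5, 9 → $t5=9
li $t4, 2 → $t4=2
li $t7, 200 → $t7=200
lw $t0, 0($t7) → $t0=M[200]=28
or $t5, $t5, $t0 → $t5=9|28=29
lw $t5, 0($t7) → $t5=M[200]=28
and $t0, $t0, $t5 → $t0=28&28=28
lw $t0, 0($t7) → $t0=M[200]=28
xor $t5, $t5, $t0 → $t5=28^28=0
add $t7, $t7, 4 → $t7=200+4=204
add $t4, $t4, 1 → $t4=2+1=3
cmp $t4, 6  (cmp 3,6)
blt L0: taken
lw $t0, 0($t7) → $t0=M[204]=23
or $t5, $t5, $t0 → $t5=0|23=23
lw $t5, 0($t7) → $t5=M[204]=23
and $t0, $t0, $t5 → $t0=23&23=23
lw $t0, 0($t7) → $t0=M[204]=23
xor $t5, $t5, $t0 → $t5=23^23=0
add $t7, $t7, 4 → $t7=204+4=208
add $t4, $t4, 1 → $t4=3+1=4
cmp $t4, 6  (cmp 4,6)
blt L0: taken
lw $t0, 0($t7) → $t0=M[208]=18
or $t5, $t5, $t0 → $t5=0|18=18
lw $t5, 0($t7) → $t5=M[208]=18
and $t0, $t0, $t5 → $t0=18&18=18
lw $t0, 0($t7) → $t0=M[208]=18
xor $t5, $t5, $t0 → $t5=18^18=0
add $t7, $t7, 4 → $t7=208+4=212
add $t4, $t4, 1 → $t4=4+1=5
cmp $t4, 6  (cmp 5,6)
blt L0: taken
lw $t0, 0($t7) → $t0=M[212]=0
or $t5, $t5, $t0 → $t5=0|0=0
lw $t5, 0($t7) → $t5=M[212]=0
and $t0, $t0, $t5 → $t0=0&0=0
lw $t0, 0($t7) → $t0=M[212]=0
xor $t5, $t5, $t0 → $t5=0^0=0
add $t7, $t7, 4 → $t7=212+4=216
add $t4, $t4, 1 → $t4=5+1=6
cmp $t4, 6  (cmp 6,6)
blt L0: not taken
sw $t0, (212) → M[212]=0
halt.
Total executed instructions: 46.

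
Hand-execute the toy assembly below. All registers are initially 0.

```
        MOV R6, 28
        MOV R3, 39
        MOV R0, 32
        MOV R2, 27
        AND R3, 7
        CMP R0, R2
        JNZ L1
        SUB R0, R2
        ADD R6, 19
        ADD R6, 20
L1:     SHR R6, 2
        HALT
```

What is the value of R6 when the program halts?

R6=28
R3=39
R0=32
R2=27
R3=39&7=7
CMP R0, R2  (cmp 32,27)
JNZ L1: taken
R6=28>>2=7
halt.

7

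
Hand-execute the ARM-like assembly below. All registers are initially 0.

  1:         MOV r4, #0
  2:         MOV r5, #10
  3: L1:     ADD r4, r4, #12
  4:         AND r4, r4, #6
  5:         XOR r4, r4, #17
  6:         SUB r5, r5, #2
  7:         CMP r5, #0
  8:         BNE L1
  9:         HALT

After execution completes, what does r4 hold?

after MOV r4, #0: r4=0
after MOV r5, #10: r5=10
after ADD r4, r4, #12: r4=0+12=12
after AND r4, r4, #6: r4=12&6=4
after XOR r4, r4, #17: r4=4^17=21
after SUB r5, r5, #2: r5=10-2=8
CMP r5, #0  (cmp 8,0)
BNE L1: taken
after ADD r4, r4, #12: r4=21+12=33
after AND r4, r4, #6: r4=33&6=0
after XOR r4, r4, #17: r4=0^17=17
after SUB r5, r5, #2: r5=8-2=6
CMP r5, #0  (cmp 6,0)
BNE L1: taken
after ADD r4, r4, #12: r4=17+12=29
after AND r4, r4, #6: r4=29&6=4
after XOR r4, r4, #17: r4=4^17=21
after SUB r5, r5, #2: r5=6-2=4
CMP r5, #0  (cmp 4,0)
BNE L1: taken
after ADD r4, r4, #12: r4=21+12=33
after AND r4, r4, #6: r4=33&6=0
after XOR r4, r4, #17: r4=0^17=17
after SUB r5, r5, #2: r5=4-2=2
CMP r5, #0  (cmp 2,0)
BNE L1: taken
after ADD r4, r4, #12: r4=17+12=29
after AND r4, r4, #6: r4=29&6=4
after XOR r4, r4, #17: r4=4^17=21
after SUB r5, r5, #2: r5=2-2=0
CMP r5, #0  (cmp 0,0)
BNE L1: not taken
halt.

21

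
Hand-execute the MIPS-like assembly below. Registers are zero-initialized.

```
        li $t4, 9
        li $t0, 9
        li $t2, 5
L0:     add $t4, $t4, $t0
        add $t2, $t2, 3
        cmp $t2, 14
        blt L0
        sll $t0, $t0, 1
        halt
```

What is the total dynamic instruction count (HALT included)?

17

$t4=9
$t0=9
$t2=5
$t4=9+9=18
$t2=5+3=8
cmp $t2, 14  (cmp 8,14)
blt L0: taken
$t4=18+9=27
$t2=8+3=11
cmp $t2, 14  (cmp 11,14)
blt L0: taken
$t4=27+9=36
$t2=11+3=14
cmp $t2, 14  (cmp 14,14)
blt L0: not taken
$t0=9<<1=18
halt.
Total executed instructions: 17.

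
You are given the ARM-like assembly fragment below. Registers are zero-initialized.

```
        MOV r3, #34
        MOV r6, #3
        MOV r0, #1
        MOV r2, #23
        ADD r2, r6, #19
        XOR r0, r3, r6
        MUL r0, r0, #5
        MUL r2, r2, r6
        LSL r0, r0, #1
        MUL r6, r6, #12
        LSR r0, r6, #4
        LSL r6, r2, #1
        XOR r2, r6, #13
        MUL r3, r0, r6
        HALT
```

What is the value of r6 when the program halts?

132

r3=34
r6=3
r0=1
r2=23
r2=3+19=22
r0=34^3=33
r0=33*5=165
r2=22*3=66
r0=165<<1=330
r6=3*12=36
r0=36>>4=2
r6=66<<1=132
r2=132^13=137
r3=2*132=264
halt.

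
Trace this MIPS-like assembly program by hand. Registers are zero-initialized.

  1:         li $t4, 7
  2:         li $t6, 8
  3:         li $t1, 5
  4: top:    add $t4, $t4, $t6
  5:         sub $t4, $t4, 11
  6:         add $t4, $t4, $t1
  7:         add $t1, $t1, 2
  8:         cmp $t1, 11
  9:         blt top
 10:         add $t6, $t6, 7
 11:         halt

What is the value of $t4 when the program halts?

$t4=7
$t6=8
$t1=5
$t4=7+8=15
$t4=15-11=4
$t4=4+5=9
$t1=5+2=7
cmp $t1, 11  (cmp 7,11)
blt top: taken
$t4=9+8=17
$t4=17-11=6
$t4=6+7=13
$t1=7+2=9
cmp $t1, 11  (cmp 9,11)
blt top: taken
$t4=13+8=21
$t4=21-11=10
$t4=10+9=19
$t1=9+2=11
cmp $t1, 11  (cmp 11,11)
blt top: not taken
$t6=8+7=15
halt.

19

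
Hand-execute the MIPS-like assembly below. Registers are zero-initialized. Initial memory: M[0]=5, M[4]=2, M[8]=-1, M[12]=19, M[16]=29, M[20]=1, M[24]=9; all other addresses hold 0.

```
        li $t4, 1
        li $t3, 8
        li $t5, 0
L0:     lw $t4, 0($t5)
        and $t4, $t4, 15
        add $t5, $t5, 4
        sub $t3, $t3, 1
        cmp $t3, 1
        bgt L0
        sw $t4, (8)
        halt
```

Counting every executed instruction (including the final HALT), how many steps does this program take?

47

li $t4, 1 → $t4=1
li $t3, 8 → $t3=8
li $t5, 0 → $t5=0
lw $t4, 0($t5) → $t4=M[0]=5
and $t4, $t4, 15 → $t4=5&15=5
add $t5, $t5, 4 → $t5=0+4=4
sub $t3, $t3, 1 → $t3=8-1=7
cmp $t3, 1  (cmp 7,1)
bgt L0: taken
lw $t4, 0($t5) → $t4=M[4]=2
and $t4, $t4, 15 → $t4=2&15=2
add $t5, $t5, 4 → $t5=4+4=8
sub $t3, $t3, 1 → $t3=7-1=6
cmp $t3, 1  (cmp 6,1)
bgt L0: taken
lw $t4, 0($t5) → $t4=M[8]=-1
and $t4, $t4, 15 → $t4=(-1)&15=15
add $t5, $t5, 4 → $t5=8+4=12
sub $t3, $t3, 1 → $t3=6-1=5
cmp $t3, 1  (cmp 5,1)
bgt L0: taken
lw $t4, 0($t5) → $t4=M[12]=19
and $t4, $t4, 15 → $t4=19&15=3
add $t5, $t5, 4 → $t5=12+4=16
sub $t3, $t3, 1 → $t3=5-1=4
cmp $t3, 1  (cmp 4,1)
bgt L0: taken
lw $t4, 0($t5) → $t4=M[16]=29
and $t4, $t4, 15 → $t4=29&15=13
add $t5, $t5, 4 → $t5=16+4=20
sub $t3, $t3, 1 → $t3=4-1=3
cmp $t3, 1  (cmp 3,1)
bgt L0: taken
lw $t4, 0($t5) → $t4=M[20]=1
and $t4, $t4, 15 → $t4=1&15=1
add $t5, $t5, 4 → $t5=20+4=24
sub $t3, $t3, 1 → $t3=3-1=2
cmp $t3, 1  (cmp 2,1)
bgt L0: taken
lw $t4, 0($t5) → $t4=M[24]=9
and $t4, $t4, 15 → $t4=9&15=9
add $t5, $t5, 4 → $t5=24+4=28
sub $t3, $t3, 1 → $t3=2-1=1
cmp $t3, 1  (cmp 1,1)
bgt L0: not taken
sw $t4, (8) → M[8]=9
halt.
Total executed instructions: 47.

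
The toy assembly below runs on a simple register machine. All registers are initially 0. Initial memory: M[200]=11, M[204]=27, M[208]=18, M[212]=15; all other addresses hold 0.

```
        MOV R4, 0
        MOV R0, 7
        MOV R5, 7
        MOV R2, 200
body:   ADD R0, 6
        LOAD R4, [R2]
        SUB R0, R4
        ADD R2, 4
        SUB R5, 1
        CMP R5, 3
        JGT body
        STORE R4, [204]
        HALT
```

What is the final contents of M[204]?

15

R4=0
R0=7
R5=7
R2=200
R0=7+6=13
R4=M[200]=11
R0=13-11=2
R2=200+4=204
R5=7-1=6
CMP R5, 3  (cmp 6,3)
JGT body: taken
R0=2+6=8
R4=M[204]=27
R0=8-27=-19
R2=204+4=208
R5=6-1=5
CMP R5, 3  (cmp 5,3)
JGT body: taken
R0=(-19)+6=-13
R4=M[208]=18
R0=(-13)-18=-31
R2=208+4=212
R5=5-1=4
CMP R5, 3  (cmp 4,3)
JGT body: taken
R0=(-31)+6=-25
R4=M[212]=15
R0=(-25)-15=-40
R2=212+4=216
R5=4-1=3
CMP R5, 3  (cmp 3,3)
JGT body: not taken
STORE R4, [204] → M[204]=15
halt.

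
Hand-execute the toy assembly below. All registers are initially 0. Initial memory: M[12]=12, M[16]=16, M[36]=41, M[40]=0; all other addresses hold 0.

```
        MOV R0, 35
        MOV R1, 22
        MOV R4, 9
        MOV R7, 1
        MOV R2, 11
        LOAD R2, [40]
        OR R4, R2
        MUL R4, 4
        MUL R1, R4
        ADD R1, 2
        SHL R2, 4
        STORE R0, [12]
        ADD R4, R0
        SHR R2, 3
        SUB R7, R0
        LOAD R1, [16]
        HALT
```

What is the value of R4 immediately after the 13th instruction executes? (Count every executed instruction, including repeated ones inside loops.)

71

MOV R0, 35 → R0=35
MOV R1, 22 → R1=22
MOV R4, 9 → R4=9
MOV R7, 1 → R7=1
MOV R2, 11 → R2=11
LOAD R2, [40] → R2=M[40]=0
OR R4, R2 → R4=9|0=9
MUL R4, 4 → R4=9*4=36
MUL R1, R4 → R1=22*36=792
ADD R1, 2 → R1=792+2=794
SHL R2, 4 → R2=0<<4=0
STORE R0, [12] → M[12]=35
ADD R4, R0 → R4=36+35=71
After step 13: R4 = 71.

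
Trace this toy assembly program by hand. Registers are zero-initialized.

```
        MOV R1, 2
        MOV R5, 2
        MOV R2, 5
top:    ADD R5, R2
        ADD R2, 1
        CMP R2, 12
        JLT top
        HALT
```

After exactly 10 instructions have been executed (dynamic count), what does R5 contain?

MOV R1, 2 → R1=2
MOV R5, 2 → R5=2
MOV R2, 5 → R2=5
ADD R5, R2 → R5=2+5=7
ADD R2, 1 → R2=5+1=6
CMP R2, 12  (cmp 6,12)
JLT top: taken
ADD R5, R2 → R5=7+6=13
ADD R2, 1 → R2=6+1=7
CMP R2, 12  (cmp 7,12)
After step 10: R5 = 13.

13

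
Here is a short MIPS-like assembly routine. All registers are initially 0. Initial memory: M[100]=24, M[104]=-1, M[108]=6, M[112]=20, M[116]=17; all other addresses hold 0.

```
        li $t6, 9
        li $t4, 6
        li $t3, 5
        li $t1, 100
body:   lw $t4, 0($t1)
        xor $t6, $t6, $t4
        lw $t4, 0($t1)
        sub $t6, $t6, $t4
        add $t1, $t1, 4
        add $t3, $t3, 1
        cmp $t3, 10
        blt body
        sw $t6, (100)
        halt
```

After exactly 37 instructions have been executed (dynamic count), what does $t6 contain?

after li $t6, 9: $t6=9
after li $t4, 6: $t4=6
after li $t3, 5: $t3=5
after li $t1, 100: $t1=100
after lw $t4, 0($t1): $t4=M[100]=24
after xor $t6, $t6, $t4: $t6=9^24=17
after lw $t4, 0($t1): $t4=M[100]=24
after sub $t6, $t6, $t4: $t6=17-24=-7
after add $t1, $t1, 4: $t1=100+4=104
after add $t3, $t3, 1: $t3=5+1=6
cmp $t3, 10  (cmp 6,10)
blt body: taken
after lw $t4, 0($t1): $t4=M[104]=-1
after xor $t6, $t6, $t4: $t6=(-7)^(-1)=6
after lw $t4, 0($t1): $t4=M[104]=-1
after sub $t6, $t6, $t4: $t6=6-(-1)=7
after add $t1, $t1, 4: $t1=104+4=108
after add $t3, $t3, 1: $t3=6+1=7
cmp $t3, 10  (cmp 7,10)
blt body: taken
after lw $t4, 0($t1): $t4=M[108]=6
after xor $t6, $t6, $t4: $t6=7^6=1
after lw $t4, 0($t1): $t4=M[108]=6
after sub $t6, $t6, $t4: $t6=1-6=-5
after add $t1, $t1, 4: $t1=108+4=112
after add $t3, $t3, 1: $t3=7+1=8
cmp $t3, 10  (cmp 8,10)
blt body: taken
after lw $t4, 0($t1): $t4=M[112]=20
after xor $t6, $t6, $t4: $t6=(-5)^20=-17
after lw $t4, 0($t1): $t4=M[112]=20
after sub $t6, $t6, $t4: $t6=(-17)-20=-37
after add $t1, $t1, 4: $t1=112+4=116
after add $t3, $t3, 1: $t3=8+1=9
cmp $t3, 10  (cmp 9,10)
blt body: taken
after lw $t4, 0($t1): $t4=M[116]=17
After step 37: $t6 = -37.

-37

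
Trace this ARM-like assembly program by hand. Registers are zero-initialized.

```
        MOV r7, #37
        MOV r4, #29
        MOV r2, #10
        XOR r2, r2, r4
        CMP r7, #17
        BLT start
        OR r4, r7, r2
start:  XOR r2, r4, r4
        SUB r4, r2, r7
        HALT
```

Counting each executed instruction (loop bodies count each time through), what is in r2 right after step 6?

23

r7=37
r4=29
r2=10
r2=10^29=23
CMP r7, #17  (cmp 37,17)
BLT start: not taken
After step 6: r2 = 23.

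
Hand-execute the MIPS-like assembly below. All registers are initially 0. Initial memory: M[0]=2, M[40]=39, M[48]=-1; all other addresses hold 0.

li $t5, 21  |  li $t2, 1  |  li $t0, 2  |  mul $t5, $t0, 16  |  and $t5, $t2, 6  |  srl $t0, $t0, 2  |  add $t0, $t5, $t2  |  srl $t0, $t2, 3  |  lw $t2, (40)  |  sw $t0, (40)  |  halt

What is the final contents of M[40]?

0

li $t5, 21 → $t5=21
li $t2, 1 → $t2=1
li $t0, 2 → $t0=2
mul $t5, $t0, 16 → $t5=2*16=32
and $t5, $t2, 6 → $t5=1&6=0
srl $t0, $t0, 2 → $t0=2>>2=0
add $t0, $t5, $t2 → $t0=0+1=1
srl $t0, $t2, 3 → $t0=1>>3=0
lw $t2, (40) → $t2=M[40]=39
sw $t0, (40) → M[40]=0
halt.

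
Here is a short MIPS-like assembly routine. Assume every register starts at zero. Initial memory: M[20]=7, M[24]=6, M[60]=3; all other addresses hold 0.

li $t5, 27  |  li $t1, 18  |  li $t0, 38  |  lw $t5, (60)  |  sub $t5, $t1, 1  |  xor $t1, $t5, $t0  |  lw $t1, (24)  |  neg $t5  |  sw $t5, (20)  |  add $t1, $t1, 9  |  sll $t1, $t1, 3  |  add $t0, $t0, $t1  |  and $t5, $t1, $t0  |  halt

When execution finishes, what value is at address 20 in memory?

-17

$t5=27
$t1=18
$t0=38
$t5=M[60]=3
$t5=18-1=17
$t1=17^38=55
$t1=M[24]=6
$t5=-(17)=-17
sw $t5, (20) → M[20]=-17
$t1=6+9=15
$t1=15<<3=120
$t0=38+120=158
$t5=120&158=24
halt.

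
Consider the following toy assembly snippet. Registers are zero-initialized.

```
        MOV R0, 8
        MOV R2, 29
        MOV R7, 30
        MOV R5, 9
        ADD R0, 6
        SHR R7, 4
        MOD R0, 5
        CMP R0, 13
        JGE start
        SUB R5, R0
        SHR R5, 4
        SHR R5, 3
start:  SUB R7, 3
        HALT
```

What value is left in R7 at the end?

-2

after MOV R0, 8: R0=8
after MOV R2, 29: R2=29
after MOV R7, 30: R7=30
after MOV R5, 9: R5=9
after ADD R0, 6: R0=8+6=14
after SHR R7, 4: R7=30>>4=1
after MOD R0, 5: R0=14%5=4
CMP R0, 13  (cmp 4,13)
JGE start: not taken
after SUB R5, R0: R5=9-4=5
after SHR R5, 4: R5=5>>4=0
after SHR R5, 3: R5=0>>3=0
after SUB R7, 3: R7=1-3=-2
halt.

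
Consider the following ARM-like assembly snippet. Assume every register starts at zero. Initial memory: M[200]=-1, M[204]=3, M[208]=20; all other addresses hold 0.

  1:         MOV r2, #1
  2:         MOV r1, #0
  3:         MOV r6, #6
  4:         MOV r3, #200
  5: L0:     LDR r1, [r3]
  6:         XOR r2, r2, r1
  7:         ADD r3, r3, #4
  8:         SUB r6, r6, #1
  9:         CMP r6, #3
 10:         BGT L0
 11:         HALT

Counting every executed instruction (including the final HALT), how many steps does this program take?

after MOV r2, #1: r2=1
after MOV r1, #0: r1=0
after MOV r6, #6: r6=6
after MOV r3, #200: r3=200
after LDR r1, [r3]: r1=M[200]=-1
after XOR r2, r2, r1: r2=1^(-1)=-2
after ADD r3, r3, #4: r3=200+4=204
after SUB r6, r6, #1: r6=6-1=5
CMP r6, #3  (cmp 5,3)
BGT L0: taken
after LDR r1, [r3]: r1=M[204]=3
after XOR r2, r2, r1: r2=(-2)^3=-3
after ADD r3, r3, #4: r3=204+4=208
after SUB r6, r6, #1: r6=5-1=4
CMP r6, #3  (cmp 4,3)
BGT L0: taken
after LDR r1, [r3]: r1=M[208]=20
after XOR r2, r2, r1: r2=(-3)^20=-23
after ADD r3, r3, #4: r3=208+4=212
after SUB r6, r6, #1: r6=4-1=3
CMP r6, #3  (cmp 3,3)
BGT L0: not taken
halt.
Total executed instructions: 23.

23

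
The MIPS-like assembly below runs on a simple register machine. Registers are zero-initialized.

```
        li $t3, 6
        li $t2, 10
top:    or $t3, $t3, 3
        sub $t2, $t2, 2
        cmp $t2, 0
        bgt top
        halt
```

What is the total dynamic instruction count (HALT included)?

23

after li $t3, 6: $t3=6
after li $t2, 10: $t2=10
after or $t3, $t3, 3: $t3=6|3=7
after sub $t2, $t2, 2: $t2=10-2=8
cmp $t2, 0  (cmp 8,0)
bgt top: taken
after or $t3, $t3, 3: $t3=7|3=7
after sub $t2, $t2, 2: $t2=8-2=6
cmp $t2, 0  (cmp 6,0)
bgt top: taken
after or $t3, $t3, 3: $t3=7|3=7
after sub $t2, $t2, 2: $t2=6-2=4
cmp $t2, 0  (cmp 4,0)
bgt top: taken
after or $t3, $t3, 3: $t3=7|3=7
after sub $t2, $t2, 2: $t2=4-2=2
cmp $t2, 0  (cmp 2,0)
bgt top: taken
after or $t3, $t3, 3: $t3=7|3=7
after sub $t2, $t2, 2: $t2=2-2=0
cmp $t2, 0  (cmp 0,0)
bgt top: not taken
halt.
Total executed instructions: 23.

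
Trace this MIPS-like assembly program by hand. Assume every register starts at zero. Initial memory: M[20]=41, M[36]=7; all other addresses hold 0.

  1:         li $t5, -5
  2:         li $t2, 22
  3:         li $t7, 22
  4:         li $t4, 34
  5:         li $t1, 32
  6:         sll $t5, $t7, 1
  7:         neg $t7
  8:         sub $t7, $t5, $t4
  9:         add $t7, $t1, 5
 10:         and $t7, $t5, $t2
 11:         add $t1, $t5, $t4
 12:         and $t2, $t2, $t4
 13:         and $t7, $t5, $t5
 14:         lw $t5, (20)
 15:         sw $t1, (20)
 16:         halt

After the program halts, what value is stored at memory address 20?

li $t5, -5 → $t5=-5
li $t2, 22 → $t2=22
li $t7, 22 → $t7=22
li $t4, 34 → $t4=34
li $t1, 32 → $t1=32
sll $t5, $t7, 1 → $t5=22<<1=44
neg $t7 → $t7=-(22)=-22
sub $t7, $t5, $t4 → $t7=44-34=10
add $t7, $t1, 5 → $t7=32+5=37
and $t7, $t5, $t2 → $t7=44&22=4
add $t1, $t5, $t4 → $t1=44+34=78
and $t2, $t2, $t4 → $t2=22&34=2
and $t7, $t5, $t5 → $t7=44&44=44
lw $t5, (20) → $t5=M[20]=41
sw $t1, (20) → M[20]=78
halt.

78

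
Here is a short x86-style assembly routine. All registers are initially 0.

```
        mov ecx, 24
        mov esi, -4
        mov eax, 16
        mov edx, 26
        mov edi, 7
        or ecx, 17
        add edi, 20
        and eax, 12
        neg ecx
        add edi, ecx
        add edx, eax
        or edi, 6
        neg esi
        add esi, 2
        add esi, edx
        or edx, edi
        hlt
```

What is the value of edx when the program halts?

ecx=24
esi=-4
eax=16
edx=26
edi=7
ecx=24|17=25
edi=7+20=27
eax=16&12=0
ecx=-(25)=-25
edi=27+(-25)=2
edx=26+0=26
edi=2|6=6
esi=-(-4)=4
esi=4+2=6
esi=6+26=32
edx=26|6=30
halt.

30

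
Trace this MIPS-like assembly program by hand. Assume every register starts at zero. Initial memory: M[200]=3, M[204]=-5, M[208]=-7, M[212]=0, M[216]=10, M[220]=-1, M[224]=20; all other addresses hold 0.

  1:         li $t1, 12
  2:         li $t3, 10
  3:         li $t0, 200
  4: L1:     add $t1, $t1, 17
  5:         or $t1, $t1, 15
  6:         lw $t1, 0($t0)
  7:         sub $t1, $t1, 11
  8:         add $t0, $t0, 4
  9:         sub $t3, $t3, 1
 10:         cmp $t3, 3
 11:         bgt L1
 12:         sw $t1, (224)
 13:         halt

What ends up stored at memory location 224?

9

after li $t1, 12: $t1=12
after li $t3, 10: $t3=10
after li $t0, 200: $t0=200
after add $t1, $t1, 17: $t1=12+17=29
after or $t1, $t1, 15: $t1=29|15=31
after lw $t1, 0($t0): $t1=M[200]=3
after sub $t1, $t1, 11: $t1=3-11=-8
after add $t0, $t0, 4: $t0=200+4=204
after sub $t3, $t3, 1: $t3=10-1=9
cmp $t3, 3  (cmp 9,3)
bgt L1: taken
after add $t1, $t1, 17: $t1=(-8)+17=9
after or $t1, $t1, 15: $t1=9|15=15
after lw $t1, 0($t0): $t1=M[204]=-5
after sub $t1, $t1, 11: $t1=(-5)-11=-16
after add $t0, $t0, 4: $t0=204+4=208
after sub $t3, $t3, 1: $t3=9-1=8
cmp $t3, 3  (cmp 8,3)
bgt L1: taken
after add $t1, $t1, 17: $t1=(-16)+17=1
after or $t1, $t1, 15: $t1=1|15=15
after lw $t1, 0($t0): $t1=M[208]=-7
after sub $t1, $t1, 11: $t1=(-7)-11=-18
after add $t0, $t0, 4: $t0=208+4=212
after sub $t3, $t3, 1: $t3=8-1=7
cmp $t3, 3  (cmp 7,3)
bgt L1: taken
after add $t1, $t1, 17: $t1=(-18)+17=-1
after or $t1, $t1, 15: $t1=(-1)|15=-1
after lw $t1, 0($t0): $t1=M[212]=0
after sub $t1, $t1, 11: $t1=0-11=-11
after add $t0, $t0, 4: $t0=212+4=216
after sub $t3, $t3, 1: $t3=7-1=6
cmp $t3, 3  (cmp 6,3)
bgt L1: taken
after add $t1, $t1, 17: $t1=(-11)+17=6
after or $t1, $t1, 15: $t1=6|15=15
after lw $t1, 0($t0): $t1=M[216]=10
after sub $t1, $t1, 11: $t1=10-11=-1
after add $t0, $t0, 4: $t0=216+4=220
after sub $t3, $t3, 1: $t3=6-1=5
cmp $t3, 3  (cmp 5,3)
bgt L1: taken
after add $t1, $t1, 17: $t1=(-1)+17=16
after or $t1, $t1, 15: $t1=16|15=31
after lw $t1, 0($t0): $t1=M[220]=-1
after sub $t1, $t1, 11: $t1=(-1)-11=-12
after add $t0, $t0, 4: $t0=220+4=224
after sub $t3, $t3, 1: $t3=5-1=4
cmp $t3, 3  (cmp 4,3)
bgt L1: taken
after add $t1, $t1, 17: $t1=(-12)+17=5
after or $t1, $t1, 15: $t1=5|15=15
after lw $t1, 0($t0): $t1=M[224]=20
after sub $t1, $t1, 11: $t1=20-11=9
after add $t0, $t0, 4: $t0=224+4=228
after sub $t3, $t3, 1: $t3=4-1=3
cmp $t3, 3  (cmp 3,3)
bgt L1: not taken
sw $t1, (224) → M[224]=9
halt.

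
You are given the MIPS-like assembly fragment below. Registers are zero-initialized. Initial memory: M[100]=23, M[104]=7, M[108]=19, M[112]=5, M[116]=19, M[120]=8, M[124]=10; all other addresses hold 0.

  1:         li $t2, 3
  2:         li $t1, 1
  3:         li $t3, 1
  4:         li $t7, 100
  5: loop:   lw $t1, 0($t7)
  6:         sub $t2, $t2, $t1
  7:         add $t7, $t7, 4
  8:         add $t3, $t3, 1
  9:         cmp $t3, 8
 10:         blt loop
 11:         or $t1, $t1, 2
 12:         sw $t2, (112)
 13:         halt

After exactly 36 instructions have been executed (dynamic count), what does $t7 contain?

after li $t2, 3: $t2=3
after li $t1, 1: $t1=1
after li $t3, 1: $t3=1
after li $t7, 100: $t7=100
after lw $t1, 0($t7): $t1=M[100]=23
after sub $t2, $t2, $t1: $t2=3-23=-20
after add $t7, $t7, 4: $t7=100+4=104
after add $t3, $t3, 1: $t3=1+1=2
cmp $t3, 8  (cmp 2,8)
blt loop: taken
after lw $t1, 0($t7): $t1=M[104]=7
after sub $t2, $t2, $t1: $t2=(-20)-7=-27
after add $t7, $t7, 4: $t7=104+4=108
after add $t3, $t3, 1: $t3=2+1=3
cmp $t3, 8  (cmp 3,8)
blt loop: taken
after lw $t1, 0($t7): $t1=M[108]=19
after sub $t2, $t2, $t1: $t2=(-27)-19=-46
after add $t7, $t7, 4: $t7=108+4=112
after add $t3, $t3, 1: $t3=3+1=4
cmp $t3, 8  (cmp 4,8)
blt loop: taken
after lw $t1, 0($t7): $t1=M[112]=5
after sub $t2, $t2, $t1: $t2=(-46)-5=-51
after add $t7, $t7, 4: $t7=112+4=116
after add $t3, $t3, 1: $t3=4+1=5
cmp $t3, 8  (cmp 5,8)
blt loop: taken
after lw $t1, 0($t7): $t1=M[116]=19
after sub $t2, $t2, $t1: $t2=(-51)-19=-70
after add $t7, $t7, 4: $t7=116+4=120
after add $t3, $t3, 1: $t3=5+1=6
cmp $t3, 8  (cmp 6,8)
blt loop: taken
after lw $t1, 0($t7): $t1=M[120]=8
after sub $t2, $t2, $t1: $t2=(-70)-8=-78
After step 36: $t7 = 120.

120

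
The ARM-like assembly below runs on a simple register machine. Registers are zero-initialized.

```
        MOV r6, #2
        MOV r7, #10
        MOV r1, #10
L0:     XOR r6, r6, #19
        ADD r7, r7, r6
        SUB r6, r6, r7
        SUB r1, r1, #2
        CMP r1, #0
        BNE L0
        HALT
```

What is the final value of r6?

-9

MOV r6, #2 → r6=2
MOV r7, #10 → r7=10
MOV r1, #10 → r1=10
XOR r6, r6, #19 → r6=2^19=17
ADD r7, r7, r6 → r7=10+17=27
SUB r6, r6, r7 → r6=17-27=-10
SUB r1, r1, #2 → r1=10-2=8
CMP r1, #0  (cmp 8,0)
BNE L0: taken
XOR r6, r6, #19 → r6=(-10)^19=-27
ADD r7, r7, r6 → r7=27+(-27)=0
SUB r6, r6, r7 → r6=(-27)-0=-27
SUB r1, r1, #2 → r1=8-2=6
CMP r1, #0  (cmp 6,0)
BNE L0: taken
XOR r6, r6, #19 → r6=(-27)^19=-10
ADD r7, r7, r6 → r7=0+(-10)=-10
SUB r6, r6, r7 → r6=(-10)-(-10)=0
SUB r1, r1, #2 → r1=6-2=4
CMP r1, #0  (cmp 4,0)
BNE L0: taken
XOR r6, r6, #19 → r6=0^19=19
ADD r7, r7, r6 → r7=(-10)+19=9
SUB r6, r6, r7 → r6=19-9=10
SUB r1, r1, #2 → r1=4-2=2
CMP r1, #0  (cmp 2,0)
BNE L0: taken
XOR r6, r6, #19 → r6=10^19=25
ADD r7, r7, r6 → r7=9+25=34
SUB r6, r6, r7 → r6=25-34=-9
SUB r1, r1, #2 → r1=2-2=0
CMP r1, #0  (cmp 0,0)
BNE L0: not taken
halt.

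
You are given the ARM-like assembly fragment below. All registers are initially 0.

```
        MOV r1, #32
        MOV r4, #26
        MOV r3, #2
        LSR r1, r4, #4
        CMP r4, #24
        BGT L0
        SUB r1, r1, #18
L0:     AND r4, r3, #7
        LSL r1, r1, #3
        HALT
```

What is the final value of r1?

8

MOV r1, #32 → r1=32
MOV r4, #26 → r4=26
MOV r3, #2 → r3=2
LSR r1, r4, #4 → r1=26>>4=1
CMP r4, #24  (cmp 26,24)
BGT L0: taken
AND r4, r3, #7 → r4=2&7=2
LSL r1, r1, #3 → r1=1<<3=8
halt.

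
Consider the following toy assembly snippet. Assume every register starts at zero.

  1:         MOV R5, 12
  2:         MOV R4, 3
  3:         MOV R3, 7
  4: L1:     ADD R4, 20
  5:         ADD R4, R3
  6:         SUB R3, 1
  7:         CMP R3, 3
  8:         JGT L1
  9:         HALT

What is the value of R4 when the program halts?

105

R5=12
R4=3
R3=7
R4=3+20=23
R4=23+7=30
R3=7-1=6
CMP R3, 3  (cmp 6,3)
JGT L1: taken
R4=30+20=50
R4=50+6=56
R3=6-1=5
CMP R3, 3  (cmp 5,3)
JGT L1: taken
R4=56+20=76
R4=76+5=81
R3=5-1=4
CMP R3, 3  (cmp 4,3)
JGT L1: taken
R4=81+20=101
R4=101+4=105
R3=4-1=3
CMP R3, 3  (cmp 3,3)
JGT L1: not taken
halt.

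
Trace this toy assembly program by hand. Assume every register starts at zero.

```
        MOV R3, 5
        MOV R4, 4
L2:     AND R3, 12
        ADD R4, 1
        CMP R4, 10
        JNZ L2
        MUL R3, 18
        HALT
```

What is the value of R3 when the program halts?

72

after MOV R3, 5: R3=5
after MOV R4, 4: R4=4
after AND R3, 12: R3=5&12=4
after ADD R4, 1: R4=4+1=5
CMP R4, 10  (cmp 5,10)
JNZ L2: taken
after AND R3, 12: R3=4&12=4
after ADD R4, 1: R4=5+1=6
CMP R4, 10  (cmp 6,10)
JNZ L2: taken
after AND R3, 12: R3=4&12=4
after ADD R4, 1: R4=6+1=7
CMP R4, 10  (cmp 7,10)
JNZ L2: taken
after AND R3, 12: R3=4&12=4
after ADD R4, 1: R4=7+1=8
CMP R4, 10  (cmp 8,10)
JNZ L2: taken
after AND R3, 12: R3=4&12=4
after ADD R4, 1: R4=8+1=9
CMP R4, 10  (cmp 9,10)
JNZ L2: taken
after AND R3, 12: R3=4&12=4
after ADD R4, 1: R4=9+1=10
CMP R4, 10  (cmp 10,10)
JNZ L2: not taken
after MUL R3, 18: R3=4*18=72
halt.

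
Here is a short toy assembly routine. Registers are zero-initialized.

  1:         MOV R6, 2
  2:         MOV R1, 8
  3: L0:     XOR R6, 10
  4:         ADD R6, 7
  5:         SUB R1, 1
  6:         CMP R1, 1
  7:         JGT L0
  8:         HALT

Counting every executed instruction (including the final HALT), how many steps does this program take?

38

MOV R6, 2 → R6=2
MOV R1, 8 → R1=8
XOR R6, 10 → R6=2^10=8
ADD R6, 7 → R6=8+7=15
SUB R1, 1 → R1=8-1=7
CMP R1, 1  (cmp 7,1)
JGT L0: taken
XOR R6, 10 → R6=15^10=5
ADD R6, 7 → R6=5+7=12
SUB R1, 1 → R1=7-1=6
CMP R1, 1  (cmp 6,1)
JGT L0: taken
XOR R6, 10 → R6=12^10=6
ADD R6, 7 → R6=6+7=13
SUB R1, 1 → R1=6-1=5
CMP R1, 1  (cmp 5,1)
JGT L0: taken
XOR R6, 10 → R6=13^10=7
ADD R6, 7 → R6=7+7=14
SUB R1, 1 → R1=5-1=4
CMP R1, 1  (cmp 4,1)
JGT L0: taken
XOR R6, 10 → R6=14^10=4
ADD R6, 7 → R6=4+7=11
SUB R1, 1 → R1=4-1=3
CMP R1, 1  (cmp 3,1)
JGT L0: taken
XOR R6, 10 → R6=11^10=1
ADD R6, 7 → R6=1+7=8
SUB R1, 1 → R1=3-1=2
CMP R1, 1  (cmp 2,1)
JGT L0: taken
XOR R6, 10 → R6=8^10=2
ADD R6, 7 → R6=2+7=9
SUB R1, 1 → R1=2-1=1
CMP R1, 1  (cmp 1,1)
JGT L0: not taken
halt.
Total executed instructions: 38.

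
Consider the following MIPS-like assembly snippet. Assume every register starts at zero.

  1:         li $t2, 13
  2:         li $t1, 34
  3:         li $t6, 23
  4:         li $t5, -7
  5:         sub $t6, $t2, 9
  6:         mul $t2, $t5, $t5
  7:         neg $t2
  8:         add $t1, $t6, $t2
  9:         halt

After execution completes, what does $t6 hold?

$t2=13
$t1=34
$t6=23
$t5=-7
$t6=13-9=4
$t2=(-7)*(-7)=49
$t2=-(49)=-49
$t1=4+(-49)=-45
halt.

4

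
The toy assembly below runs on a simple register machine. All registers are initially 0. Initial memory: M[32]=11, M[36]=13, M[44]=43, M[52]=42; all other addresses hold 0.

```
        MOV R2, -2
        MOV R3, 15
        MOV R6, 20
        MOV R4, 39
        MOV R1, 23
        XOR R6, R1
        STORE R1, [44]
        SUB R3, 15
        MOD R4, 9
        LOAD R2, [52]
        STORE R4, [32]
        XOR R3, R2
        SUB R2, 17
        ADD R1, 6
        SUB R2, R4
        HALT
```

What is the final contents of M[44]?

after MOV R2, -2: R2=-2
after MOV R3, 15: R3=15
after MOV R6, 20: R6=20
after MOV R4, 39: R4=39
after MOV R1, 23: R1=23
after XOR R6, R1: R6=20^23=3
STORE R1, [44] → M[44]=23
after SUB R3, 15: R3=15-15=0
after MOD R4, 9: R4=39%9=3
after LOAD R2, [52]: R2=M[52]=42
STORE R4, [32] → M[32]=3
after XOR R3, R2: R3=0^42=42
after SUB R2, 17: R2=42-17=25
after ADD R1, 6: R1=23+6=29
after SUB R2, R4: R2=25-3=22
halt.

23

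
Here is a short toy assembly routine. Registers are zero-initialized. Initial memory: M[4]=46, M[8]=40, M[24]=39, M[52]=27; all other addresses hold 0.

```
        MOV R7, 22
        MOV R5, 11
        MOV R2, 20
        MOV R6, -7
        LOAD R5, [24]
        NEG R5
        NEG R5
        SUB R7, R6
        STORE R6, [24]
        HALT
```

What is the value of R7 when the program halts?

29

R7=22
R5=11
R2=20
R6=-7
R5=M[24]=39
R5=-(39)=-39
R5=-(-39)=39
R7=22-(-7)=29
STORE R6, [24] → M[24]=-7
halt.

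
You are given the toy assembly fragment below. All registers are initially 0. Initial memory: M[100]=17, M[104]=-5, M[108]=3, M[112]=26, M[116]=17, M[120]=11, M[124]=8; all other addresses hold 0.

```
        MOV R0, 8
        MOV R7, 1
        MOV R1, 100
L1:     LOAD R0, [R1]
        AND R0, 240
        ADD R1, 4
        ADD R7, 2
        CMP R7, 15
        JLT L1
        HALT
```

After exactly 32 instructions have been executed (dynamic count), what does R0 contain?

MOV R0, 8 → R0=8
MOV R7, 1 → R7=1
MOV R1, 100 → R1=100
LOAD R0, [R1] → R0=M[100]=17
AND R0, 240 → R0=17&240=16
ADD R1, 4 → R1=100+4=104
ADD R7, 2 → R7=1+2=3
CMP R7, 15  (cmp 3,15)
JLT L1: taken
LOAD R0, [R1] → R0=M[104]=-5
AND R0, 240 → R0=(-5)&240=240
ADD R1, 4 → R1=104+4=108
ADD R7, 2 → R7=3+2=5
CMP R7, 15  (cmp 5,15)
JLT L1: taken
LOAD R0, [R1] → R0=M[108]=3
AND R0, 240 → R0=3&240=0
ADD R1, 4 → R1=108+4=112
ADD R7, 2 → R7=5+2=7
CMP R7, 15  (cmp 7,15)
JLT L1: taken
LOAD R0, [R1] → R0=M[112]=26
AND R0, 240 → R0=26&240=16
ADD R1, 4 → R1=112+4=116
ADD R7, 2 → R7=7+2=9
CMP R7, 15  (cmp 9,15)
JLT L1: taken
LOAD R0, [R1] → R0=M[116]=17
AND R0, 240 → R0=17&240=16
ADD R1, 4 → R1=116+4=120
ADD R7, 2 → R7=9+2=11
CMP R7, 15  (cmp 11,15)
After step 32: R0 = 16.

16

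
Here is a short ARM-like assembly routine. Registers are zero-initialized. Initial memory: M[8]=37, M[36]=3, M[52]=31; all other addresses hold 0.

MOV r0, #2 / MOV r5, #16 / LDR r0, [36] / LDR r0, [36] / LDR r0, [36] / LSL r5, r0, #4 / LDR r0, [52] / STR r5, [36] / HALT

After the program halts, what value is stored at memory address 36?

48

r0=2
r5=16
r0=M[36]=3
r0=M[36]=3
r0=M[36]=3
r5=3<<4=48
r0=M[52]=31
STR r5, [36] → M[36]=48
halt.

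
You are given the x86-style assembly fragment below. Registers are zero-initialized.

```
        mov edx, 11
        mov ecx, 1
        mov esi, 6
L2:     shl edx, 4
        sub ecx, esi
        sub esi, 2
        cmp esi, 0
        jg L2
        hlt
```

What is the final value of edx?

45056

mov edx, 11 → edx=11
mov ecx, 1 → ecx=1
mov esi, 6 → esi=6
shl edx, 4 → edx=11<<4=176
sub ecx, esi → ecx=1-6=-5
sub esi, 2 → esi=6-2=4
cmp esi, 0  (cmp 4,0)
jg L2: taken
shl edx, 4 → edx=176<<4=2816
sub ecx, esi → ecx=(-5)-4=-9
sub esi, 2 → esi=4-2=2
cmp esi, 0  (cmp 2,0)
jg L2: taken
shl edx, 4 → edx=2816<<4=45056
sub ecx, esi → ecx=(-9)-2=-11
sub esi, 2 → esi=2-2=0
cmp esi, 0  (cmp 0,0)
jg L2: not taken
halt.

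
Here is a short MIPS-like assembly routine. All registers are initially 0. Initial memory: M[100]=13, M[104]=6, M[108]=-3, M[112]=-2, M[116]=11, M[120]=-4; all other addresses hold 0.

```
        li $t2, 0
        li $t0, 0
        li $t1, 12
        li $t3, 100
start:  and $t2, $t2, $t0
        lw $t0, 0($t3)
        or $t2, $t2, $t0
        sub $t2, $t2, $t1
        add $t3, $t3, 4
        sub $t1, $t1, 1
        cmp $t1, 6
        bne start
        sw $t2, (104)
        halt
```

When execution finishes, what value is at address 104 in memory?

-8

li $t2, 0 → $t2=0
li $t0, 0 → $t0=0
li $t1, 12 → $t1=12
li $t3, 100 → $t3=100
and $t2, $t2, $t0 → $t2=0&0=0
lw $t0, 0($t3) → $t0=M[100]=13
or $t2, $t2, $t0 → $t2=0|13=13
sub $t2, $t2, $t1 → $t2=13-12=1
add $t3, $t3, 4 → $t3=100+4=104
sub $t1, $t1, 1 → $t1=12-1=11
cmp $t1, 6  (cmp 11,6)
bne start: taken
and $t2, $t2, $t0 → $t2=1&13=1
lw $t0, 0($t3) → $t0=M[104]=6
or $t2, $t2, $t0 → $t2=1|6=7
sub $t2, $t2, $t1 → $t2=7-11=-4
add $t3, $t3, 4 → $t3=104+4=108
sub $t1, $t1, 1 → $t1=11-1=10
cmp $t1, 6  (cmp 10,6)
bne start: taken
and $t2, $t2, $t0 → $t2=(-4)&6=4
lw $t0, 0($t3) → $t0=M[108]=-3
or $t2, $t2, $t0 → $t2=4|(-3)=-3
sub $t2, $t2, $t1 → $t2=(-3)-10=-13
add $t3, $t3, 4 → $t3=108+4=112
sub $t1, $t1, 1 → $t1=10-1=9
cmp $t1, 6  (cmp 9,6)
bne start: taken
and $t2, $t2, $t0 → $t2=(-13)&(-3)=-15
lw $t0, 0($t3) → $t0=M[112]=-2
or $t2, $t2, $t0 → $t2=(-15)|(-2)=-1
sub $t2, $t2, $t1 → $t2=(-1)-9=-10
add $t3, $t3, 4 → $t3=112+4=116
sub $t1, $t1, 1 → $t1=9-1=8
cmp $t1, 6  (cmp 8,6)
bne start: taken
and $t2, $t2, $t0 → $t2=(-10)&(-2)=-10
lw $t0, 0($t3) → $t0=M[116]=11
or $t2, $t2, $t0 → $t2=(-10)|11=-1
sub $t2, $t2, $t1 → $t2=(-1)-8=-9
add $t3, $t3, 4 → $t3=116+4=120
sub $t1, $t1, 1 → $t1=8-1=7
cmp $t1, 6  (cmp 7,6)
bne start: taken
and $t2, $t2, $t0 → $t2=(-9)&11=3
lw $t0, 0($t3) → $t0=M[120]=-4
or $t2, $t2, $t0 → $t2=3|(-4)=-1
sub $t2, $t2, $t1 → $t2=(-1)-7=-8
add $t3, $t3, 4 → $t3=120+4=124
sub $t1, $t1, 1 → $t1=7-1=6
cmp $t1, 6  (cmp 6,6)
bne start: not taken
sw $t2, (104) → M[104]=-8
halt.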